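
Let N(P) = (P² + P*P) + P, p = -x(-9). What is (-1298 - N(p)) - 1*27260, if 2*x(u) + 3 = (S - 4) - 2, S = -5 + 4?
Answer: -28613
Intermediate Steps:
S = -1
x(u) = -5 (x(u) = -3/2 + ((-1 - 4) - 2)/2 = -3/2 + (-5 - 2)/2 = -3/2 + (½)*(-7) = -3/2 - 7/2 = -5)
p = 5 (p = -1*(-5) = 5)
N(P) = P + 2*P² (N(P) = (P² + P²) + P = 2*P² + P = P + 2*P²)
(-1298 - N(p)) - 1*27260 = (-1298 - 5*(1 + 2*5)) - 1*27260 = (-1298 - 5*(1 + 10)) - 27260 = (-1298 - 5*11) - 27260 = (-1298 - 1*55) - 27260 = (-1298 - 55) - 27260 = -1353 - 27260 = -28613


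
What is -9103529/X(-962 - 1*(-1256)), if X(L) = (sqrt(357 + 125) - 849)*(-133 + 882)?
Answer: 7728896121/539518931 + 9103529*sqrt(482)/539518931 ≈ 14.696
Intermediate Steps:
X(L) = -635901 + 749*sqrt(482) (X(L) = (sqrt(482) - 849)*749 = (-849 + sqrt(482))*749 = -635901 + 749*sqrt(482))
-9103529/X(-962 - 1*(-1256)) = -9103529/(-635901 + 749*sqrt(482))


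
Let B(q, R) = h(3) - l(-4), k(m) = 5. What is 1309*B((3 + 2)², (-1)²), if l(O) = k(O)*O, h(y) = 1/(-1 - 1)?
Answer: 51051/2 ≈ 25526.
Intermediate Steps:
h(y) = -½ (h(y) = 1/(-2) = -½)
l(O) = 5*O
B(q, R) = 39/2 (B(q, R) = -½ - 5*(-4) = -½ - 1*(-20) = -½ + 20 = 39/2)
1309*B((3 + 2)², (-1)²) = 1309*(39/2) = 51051/2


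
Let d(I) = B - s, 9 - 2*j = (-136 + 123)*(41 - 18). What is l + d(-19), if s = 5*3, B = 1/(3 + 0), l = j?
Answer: 418/3 ≈ 139.33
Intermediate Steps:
j = 154 (j = 9/2 - (-136 + 123)*(41 - 18)/2 = 9/2 - (-13)*23/2 = 9/2 - ½*(-299) = 9/2 + 299/2 = 154)
l = 154
B = ⅓ (B = 1/3 = ⅓ ≈ 0.33333)
s = 15
d(I) = -44/3 (d(I) = ⅓ - 1*15 = ⅓ - 15 = -44/3)
l + d(-19) = 154 - 44/3 = 418/3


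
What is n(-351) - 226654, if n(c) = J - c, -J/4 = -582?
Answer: -223975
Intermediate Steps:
J = 2328 (J = -4*(-582) = 2328)
n(c) = 2328 - c
n(-351) - 226654 = (2328 - 1*(-351)) - 226654 = (2328 + 351) - 226654 = 2679 - 226654 = -223975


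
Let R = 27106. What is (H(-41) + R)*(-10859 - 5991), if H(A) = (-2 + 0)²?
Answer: -456803500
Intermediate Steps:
H(A) = 4 (H(A) = (-2)² = 4)
(H(-41) + R)*(-10859 - 5991) = (4 + 27106)*(-10859 - 5991) = 27110*(-16850) = -456803500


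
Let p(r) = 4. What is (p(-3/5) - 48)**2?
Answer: 1936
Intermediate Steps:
(p(-3/5) - 48)**2 = (4 - 48)**2 = (-44)**2 = 1936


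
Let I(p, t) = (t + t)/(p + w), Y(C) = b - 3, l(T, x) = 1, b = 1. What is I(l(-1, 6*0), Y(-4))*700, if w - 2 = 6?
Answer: -2800/9 ≈ -311.11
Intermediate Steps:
w = 8 (w = 2 + 6 = 8)
Y(C) = -2 (Y(C) = 1 - 3 = -2)
I(p, t) = 2*t/(8 + p) (I(p, t) = (t + t)/(p + 8) = (2*t)/(8 + p) = 2*t/(8 + p))
I(l(-1, 6*0), Y(-4))*700 = (2*(-2)/(8 + 1))*700 = (2*(-2)/9)*700 = (2*(-2)*(1/9))*700 = -4/9*700 = -2800/9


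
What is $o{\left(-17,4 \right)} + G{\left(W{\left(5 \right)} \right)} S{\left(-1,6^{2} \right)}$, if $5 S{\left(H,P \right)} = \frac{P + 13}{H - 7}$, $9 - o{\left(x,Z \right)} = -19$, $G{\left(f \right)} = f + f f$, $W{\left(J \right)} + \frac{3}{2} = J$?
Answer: $\frac{1393}{160} \approx 8.7063$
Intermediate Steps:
$W{\left(J \right)} = - \frac{3}{2} + J$
$G{\left(f \right)} = f + f^{2}$
$o{\left(x,Z \right)} = 28$ ($o{\left(x,Z \right)} = 9 - -19 = 9 + 19 = 28$)
$S{\left(H,P \right)} = \frac{13 + P}{5 \left(-7 + H\right)}$ ($S{\left(H,P \right)} = \frac{\left(P + 13\right) \frac{1}{H - 7}}{5} = \frac{\left(13 + P\right) \frac{1}{-7 + H}}{5} = \frac{\frac{1}{-7 + H} \left(13 + P\right)}{5} = \frac{13 + P}{5 \left(-7 + H\right)}$)
$o{\left(-17,4 \right)} + G{\left(W{\left(5 \right)} \right)} S{\left(-1,6^{2} \right)} = 28 + \left(- \frac{3}{2} + 5\right) \left(1 + \left(- \frac{3}{2} + 5\right)\right) \frac{13 + 6^{2}}{5 \left(-7 - 1\right)} = 28 + \frac{7 \left(1 + \frac{7}{2}\right)}{2} \frac{13 + 36}{5 \left(-8\right)} = 28 + \frac{7}{2} \cdot \frac{9}{2} \cdot \frac{1}{5} \left(- \frac{1}{8}\right) 49 = 28 + \frac{63}{4} \left(- \frac{49}{40}\right) = 28 - \frac{3087}{160} = \frac{1393}{160}$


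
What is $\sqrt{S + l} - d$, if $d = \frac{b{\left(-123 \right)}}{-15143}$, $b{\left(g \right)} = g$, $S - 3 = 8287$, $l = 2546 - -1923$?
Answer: $- \frac{123}{15143} + \sqrt{12759} \approx 112.95$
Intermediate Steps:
$l = 4469$ ($l = 2546 + 1923 = 4469$)
$S = 8290$ ($S = 3 + 8287 = 8290$)
$d = \frac{123}{15143}$ ($d = - \frac{123}{-15143} = \left(-123\right) \left(- \frac{1}{15143}\right) = \frac{123}{15143} \approx 0.0081226$)
$\sqrt{S + l} - d = \sqrt{8290 + 4469} - \frac{123}{15143} = \sqrt{12759} - \frac{123}{15143} = - \frac{123}{15143} + \sqrt{12759}$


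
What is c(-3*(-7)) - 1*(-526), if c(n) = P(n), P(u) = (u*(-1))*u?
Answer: 85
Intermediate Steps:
P(u) = -u² (P(u) = (-u)*u = -u²)
c(n) = -n²
c(-3*(-7)) - 1*(-526) = -(-3*(-7))² - 1*(-526) = -1*21² + 526 = -1*441 + 526 = -441 + 526 = 85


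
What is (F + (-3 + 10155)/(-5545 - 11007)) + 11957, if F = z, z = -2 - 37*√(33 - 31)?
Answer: 24733626/2069 - 37*√2 ≈ 11902.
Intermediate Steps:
z = -2 - 37*√2 ≈ -54.326
F = -2 - 37*√2 ≈ -54.326
(F + (-3 + 10155)/(-5545 - 11007)) + 11957 = ((-2 - 37*√2) + (-3 + 10155)/(-5545 - 11007)) + 11957 = ((-2 - 37*√2) + 10152/(-16552)) + 11957 = ((-2 - 37*√2) + 10152*(-1/16552)) + 11957 = ((-2 - 37*√2) - 1269/2069) + 11957 = (-5407/2069 - 37*√2) + 11957 = 24733626/2069 - 37*√2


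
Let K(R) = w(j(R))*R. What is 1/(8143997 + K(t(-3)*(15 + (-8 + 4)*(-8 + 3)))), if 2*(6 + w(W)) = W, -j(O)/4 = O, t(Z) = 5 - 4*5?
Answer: 1/7595897 ≈ 1.3165e-7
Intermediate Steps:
t(Z) = -15 (t(Z) = 5 - 20 = -15)
j(O) = -4*O
w(W) = -6 + W/2
K(R) = R*(-6 - 2*R) (K(R) = (-6 + (-4*R)/2)*R = (-6 - 2*R)*R = R*(-6 - 2*R))
1/(8143997 + K(t(-3)*(15 + (-8 + 4)*(-8 + 3)))) = 1/(8143997 + 2*(-15*(15 + (-8 + 4)*(-8 + 3)))*(-3 - (-15)*(15 + (-8 + 4)*(-8 + 3)))) = 1/(8143997 + 2*(-15*(15 - 4*(-5)))*(-3 - (-15)*(15 - 4*(-5)))) = 1/(8143997 + 2*(-15*(15 + 20))*(-3 - (-15)*(15 + 20))) = 1/(8143997 + 2*(-15*35)*(-3 - (-15)*35)) = 1/(8143997 + 2*(-525)*(-3 - 1*(-525))) = 1/(8143997 + 2*(-525)*(-3 + 525)) = 1/(8143997 + 2*(-525)*522) = 1/(8143997 - 548100) = 1/7595897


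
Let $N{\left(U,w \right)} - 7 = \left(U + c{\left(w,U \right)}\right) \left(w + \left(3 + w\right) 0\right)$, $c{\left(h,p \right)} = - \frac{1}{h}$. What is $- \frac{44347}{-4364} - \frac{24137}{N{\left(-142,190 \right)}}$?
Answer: $\frac{650774923}{58857268} \approx 11.057$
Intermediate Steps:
$N{\left(U,w \right)} = 7 + w \left(U - \frac{1}{w}\right)$ ($N{\left(U,w \right)} = 7 + \left(U - \frac{1}{w}\right) \left(w + \left(3 + w\right) 0\right) = 7 + \left(U - \frac{1}{w}\right) \left(w + 0\right) = 7 + \left(U - \frac{1}{w}\right) w = 7 + w \left(U - \frac{1}{w}\right)$)
$- \frac{44347}{-4364} - \frac{24137}{N{\left(-142,190 \right)}} = - \frac{44347}{-4364} - \frac{24137}{6 - 26980} = \left(-44347\right) \left(- \frac{1}{4364}\right) - \frac{24137}{6 - 26980} = \frac{44347}{4364} - \frac{24137}{-26974} = \frac{44347}{4364} - - \frac{24137}{26974} = \frac{44347}{4364} + \frac{24137}{26974} = \frac{650774923}{58857268}$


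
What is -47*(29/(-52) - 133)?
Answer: 326415/52 ≈ 6277.2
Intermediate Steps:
-47*(29/(-52) - 133) = -47*(29*(-1/52) - 133) = -47*(-29/52 - 133) = -47*(-6945/52) = 326415/52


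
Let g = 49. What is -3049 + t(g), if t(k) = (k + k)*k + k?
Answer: 1802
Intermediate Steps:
t(k) = k + 2*k² (t(k) = (2*k)*k + k = 2*k² + k = k + 2*k²)
-3049 + t(g) = -3049 + 49*(1 + 2*49) = -3049 + 49*(1 + 98) = -3049 + 49*99 = -3049 + 4851 = 1802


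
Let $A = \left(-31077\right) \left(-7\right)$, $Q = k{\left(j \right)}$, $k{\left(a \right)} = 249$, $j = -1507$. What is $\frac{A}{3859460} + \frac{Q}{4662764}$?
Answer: $\frac{126911752917}{2249468893430} \approx 0.056419$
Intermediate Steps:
$Q = 249$
$A = 217539$
$\frac{A}{3859460} + \frac{Q}{4662764} = \frac{217539}{3859460} + \frac{249}{4662764} = \frac{126911752917}{2249468893430}$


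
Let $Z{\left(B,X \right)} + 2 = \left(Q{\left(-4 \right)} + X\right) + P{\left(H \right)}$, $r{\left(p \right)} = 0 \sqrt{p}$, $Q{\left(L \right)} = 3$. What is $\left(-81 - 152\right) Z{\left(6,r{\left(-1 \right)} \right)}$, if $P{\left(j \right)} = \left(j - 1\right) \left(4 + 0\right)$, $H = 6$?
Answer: $-4893$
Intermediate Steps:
$P{\left(j \right)} = -4 + 4 j$ ($P{\left(j \right)} = \left(-1 + j\right) 4 = -4 + 4 j$)
$r{\left(p \right)} = 0$
$Z{\left(B,X \right)} = 21 + X$ ($Z{\left(B,X \right)} = -2 + \left(\left(3 + X\right) + \left(-4 + 4 \cdot 6\right)\right) = -2 + \left(\left(3 + X\right) + \left(-4 + 24\right)\right) = -2 + \left(\left(3 + X\right) + 20\right) = -2 + \left(23 + X\right) = 21 + X$)
$\left(-81 - 152\right) Z{\left(6,r{\left(-1 \right)} \right)} = \left(-81 - 152\right) \left(21 + 0\right) = \left(-233\right) 21 = -4893$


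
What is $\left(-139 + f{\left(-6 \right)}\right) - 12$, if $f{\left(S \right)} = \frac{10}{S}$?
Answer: $- \frac{458}{3} \approx -152.67$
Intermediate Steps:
$\left(-139 + f{\left(-6 \right)}\right) - 12 = \left(-139 + \frac{10}{-6}\right) - 12 = \left(-139 + 10 \left(- \frac{1}{6}\right)\right) - 12 = \left(-139 - \frac{5}{3}\right) - 12 = - \frac{422}{3} - 12 = - \frac{458}{3}$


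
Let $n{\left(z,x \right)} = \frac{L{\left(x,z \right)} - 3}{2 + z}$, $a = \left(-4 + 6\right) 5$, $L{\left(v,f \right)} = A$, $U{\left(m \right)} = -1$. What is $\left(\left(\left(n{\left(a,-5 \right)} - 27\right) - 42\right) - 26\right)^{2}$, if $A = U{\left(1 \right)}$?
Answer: $\frac{81796}{9} \approx 9088.4$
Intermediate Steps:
$A = -1$
$L{\left(v,f \right)} = -1$
$a = 10$ ($a = 2 \cdot 5 = 10$)
$n{\left(z,x \right)} = - \frac{4}{2 + z}$ ($n{\left(z,x \right)} = \frac{-1 - 3}{2 + z} = - \frac{4}{2 + z}$)
$\left(\left(\left(n{\left(a,-5 \right)} - 27\right) - 42\right) - 26\right)^{2} = \left(\left(\left(- \frac{4}{2 + 10} - 27\right) - 42\right) - 26\right)^{2} = \left(\left(\left(- \frac{4}{12} - 27\right) - 42\right) - 26\right)^{2} = \left(\left(\left(\left(-4\right) \frac{1}{12} - 27\right) - 42\right) - 26\right)^{2} = \left(\left(\left(- \frac{1}{3} - 27\right) - 42\right) - 26\right)^{2} = \left(\left(- \frac{82}{3} - 42\right) - 26\right)^{2} = \left(- \frac{208}{3} - 26\right)^{2} = \left(- \frac{286}{3}\right)^{2} = \frac{81796}{9}$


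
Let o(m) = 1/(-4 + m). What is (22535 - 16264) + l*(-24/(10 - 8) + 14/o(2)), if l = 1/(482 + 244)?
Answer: 2276353/363 ≈ 6270.9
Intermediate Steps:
l = 1/726 ≈ 0.0013774
(22535 - 16264) + l*(-24/(10 - 8) + 14/o(2)) = (22535 - 16264) + (-24/(10 - 8) + 14/(1/(-4 + 2)))/726 = 6271 + (-24/2 + 14/(1/(-2)))/726 = 6271 + (-24*½ + 14/(-½))/726 = 6271 + (-12 + 14*(-2))/726 = 6271 + (-12 - 28)/726 = 6271 + (1/726)*(-40) = 6271 - 20/363 = 2276353/363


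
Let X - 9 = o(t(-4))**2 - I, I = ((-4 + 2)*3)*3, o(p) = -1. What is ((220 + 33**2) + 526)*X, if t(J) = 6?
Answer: 51380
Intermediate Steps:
I = -18 (I = -2*3*3 = -6*3 = -18)
X = 28 (X = 9 + ((-1)**2 - 1*(-18)) = 9 + (1 + 18) = 9 + 19 = 28)
((220 + 33**2) + 526)*X = ((220 + 33**2) + 526)*28 = ((220 + 1089) + 526)*28 = (1309 + 526)*28 = 1835*28 = 51380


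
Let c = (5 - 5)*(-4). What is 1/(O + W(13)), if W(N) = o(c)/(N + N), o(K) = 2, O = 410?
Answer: 13/5331 ≈ 0.0024386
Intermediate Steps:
c = 0 (c = 0*(-4) = 0)
W(N) = 1/N (W(N) = 2/(N + N) = 2/((2*N)) = 2*(1/(2*N)) = 1/N)
1/(O + W(13)) = 1/(410 + 1/13) = 1/(5331/13) = 13/5331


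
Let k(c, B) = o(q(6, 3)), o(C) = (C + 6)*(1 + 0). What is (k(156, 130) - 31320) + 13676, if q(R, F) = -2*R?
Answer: -17650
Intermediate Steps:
o(C) = 6 + C (o(C) = (6 + C)*1 = 6 + C)
k(c, B) = -6 (k(c, B) = 6 - 2*6 = 6 - 12 = -6)
(k(156, 130) - 31320) + 13676 = (-6 - 31320) + 13676 = -31326 + 13676 = -17650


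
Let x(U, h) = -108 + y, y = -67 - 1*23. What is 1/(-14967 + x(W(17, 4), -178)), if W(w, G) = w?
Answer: -1/15165 ≈ -6.5941e-5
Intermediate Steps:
y = -90 (y = -67 - 23 = -90)
x(U, h) = -198 (x(U, h) = -108 - 90 = -198)
1/(-14967 + x(W(17, 4), -178)) = 1/(-14967 - 198) = 1/(-15165) = -1/15165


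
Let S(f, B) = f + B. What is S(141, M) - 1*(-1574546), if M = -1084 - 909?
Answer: 1572694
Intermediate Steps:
M = -1993
S(f, B) = B + f
S(141, M) - 1*(-1574546) = (-1993 + 141) - 1*(-1574546) = -1852 + 1574546 = 1572694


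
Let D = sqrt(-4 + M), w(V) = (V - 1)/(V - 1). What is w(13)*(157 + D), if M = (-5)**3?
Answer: 157 + I*sqrt(129) ≈ 157.0 + 11.358*I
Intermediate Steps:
M = -125
w(V) = 1 (w(V) = (-1 + V)/(-1 + V) = 1)
D = I*sqrt(129) (D = sqrt(-4 - 125) = sqrt(-129) = I*sqrt(129) ≈ 11.358*I)
w(13)*(157 + D) = 1*(157 + I*sqrt(129)) = 157 + I*sqrt(129)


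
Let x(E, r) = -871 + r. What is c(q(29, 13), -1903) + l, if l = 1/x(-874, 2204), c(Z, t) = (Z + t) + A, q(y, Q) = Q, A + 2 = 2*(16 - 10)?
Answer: -2506039/1333 ≈ -1880.0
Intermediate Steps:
A = 10 (A = -2 + 2*(16 - 10) = -2 + 2*6 = -2 + 12 = 10)
c(Z, t) = 10 + Z + t (c(Z, t) = (Z + t) + 10 = 10 + Z + t)
l = 1/1333 (l = 1/(-871 + 2204) = 1/1333 ≈ 0.00075019)
c(q(29, 13), -1903) + l = (10 + 13 - 1903) + 1/1333 = -1880 + 1/1333 = -2506039/1333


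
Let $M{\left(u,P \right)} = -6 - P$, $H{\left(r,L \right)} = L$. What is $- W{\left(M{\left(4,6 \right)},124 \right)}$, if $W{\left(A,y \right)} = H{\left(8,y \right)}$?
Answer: $-124$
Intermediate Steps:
$W{\left(A,y \right)} = y$
$- W{\left(M{\left(4,6 \right)},124 \right)} = \left(-1\right) 124 = -124$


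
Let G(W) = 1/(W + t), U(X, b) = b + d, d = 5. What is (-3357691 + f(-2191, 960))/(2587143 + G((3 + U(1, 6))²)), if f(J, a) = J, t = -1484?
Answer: -4327528016/3332240183 ≈ -1.2987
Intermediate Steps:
U(X, b) = 5 + b (U(X, b) = b + 5 = 5 + b)
G(W) = 1/(-1484 + W) (G(W) = 1/(W - 1484) = 1/(-1484 + W))
(-3357691 + f(-2191, 960))/(2587143 + G((3 + U(1, 6))²)) = (-3357691 - 2191)/(2587143 + 1/(-1484 + (3 + (5 + 6))²)) = -3359882/(2587143 + 1/(-1484 + (3 + 11)²)) = -3359882/(2587143 + 1/(-1484 + 14²)) = -3359882/(2587143 + 1/(-1484 + 196)) = -3359882/(2587143 + 1/(-1288)) = -3359882/(2587143 - 1/1288) = -3359882/3332240183/1288 = -3359882*1288/3332240183 = -4327528016/3332240183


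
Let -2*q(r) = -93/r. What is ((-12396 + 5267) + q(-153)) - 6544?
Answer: -1394677/102 ≈ -13673.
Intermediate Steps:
q(r) = 93/(2*r) (q(r) = -(-93)/(2*r) = 93/(2*r))
((-12396 + 5267) + q(-153)) - 6544 = ((-12396 + 5267) + (93/2)/(-153)) - 6544 = (-7129 + (93/2)*(-1/153)) - 6544 = (-7129 - 31/102) - 6544 = -727189/102 - 6544 = -1394677/102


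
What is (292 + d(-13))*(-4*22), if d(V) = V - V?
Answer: -25696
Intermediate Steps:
d(V) = 0
(292 + d(-13))*(-4*22) = (292 + 0)*(-4*22) = 292*(-88) = -25696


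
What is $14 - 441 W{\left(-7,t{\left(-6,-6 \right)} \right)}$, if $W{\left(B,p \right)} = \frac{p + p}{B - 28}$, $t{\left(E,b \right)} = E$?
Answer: $- \frac{686}{5} \approx -137.2$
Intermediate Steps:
$W{\left(B,p \right)} = \frac{2 p}{-28 + B}$
$14 - 441 W{\left(-7,t{\left(-6,-6 \right)} \right)} = 14 - 441 \cdot 2 \left(-6\right) \frac{1}{-28 - 7} = 14 - 441 \cdot 2 \left(-6\right) \frac{1}{-35} = 14 - 441 \cdot 2 \left(-6\right) \left(- \frac{1}{35}\right) = 14 - \frac{756}{5} = - \frac{686}{5}$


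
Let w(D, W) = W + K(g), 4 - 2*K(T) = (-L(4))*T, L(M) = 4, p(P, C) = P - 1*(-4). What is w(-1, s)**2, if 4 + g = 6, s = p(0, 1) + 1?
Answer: 121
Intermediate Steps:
p(P, C) = 4 + P (p(P, C) = P + 4 = 4 + P)
s = 5 (s = (4 + 0) + 1 = 4 + 1 = 5)
g = 2 (g = -4 + 6 = 2)
K(T) = 2 + 2*T (K(T) = 2 - (-1*4)*T/2 = 2 - (-2)*T = 2 + 2*T)
w(D, W) = 6 + W (w(D, W) = W + (2 + 2*2) = W + (2 + 4) = W + 6 = 6 + W)
w(-1, s)**2 = (6 + 5)**2 = 11**2 = 121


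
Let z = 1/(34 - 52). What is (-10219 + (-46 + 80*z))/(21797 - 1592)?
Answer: -18485/36369 ≈ -0.50826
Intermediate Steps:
z = -1/18 (z = 1/(-18) = -1/18 ≈ -0.055556)
(-10219 + (-46 + 80*z))/(21797 - 1592) = (-10219 + (-46 + 80*(-1/18)))/(21797 - 1592) = (-10219 + (-46 - 40/9))/20205 = (-10219 - 454/9)*(1/20205) = -92425/9*1/20205 = -18485/36369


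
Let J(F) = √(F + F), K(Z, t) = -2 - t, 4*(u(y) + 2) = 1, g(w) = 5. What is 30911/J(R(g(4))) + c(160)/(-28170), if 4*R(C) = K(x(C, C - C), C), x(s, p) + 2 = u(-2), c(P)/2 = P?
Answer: -32/2817 - 30911*I*√14/7 ≈ -0.01136 - 16523.0*I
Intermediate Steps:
u(y) = -7/4 (u(y) = -2 + (¼)*1 = -2 + ¼ = -7/4)
c(P) = 2*P
x(s, p) = -15/4 (x(s, p) = -2 - 7/4 = -15/4)
R(C) = -½ - C/4 (R(C) = (-2 - C)/4 = -½ - C/4)
J(F) = √2*√F (J(F) = √(2*F) = √2*√F)
30911/J(R(g(4))) + c(160)/(-28170) = 30911/((√2*√(-½ - ¼*5))) + (2*160)/(-28170) = 30911/((√2*√(-½ - 5/4))) + 320*(-1/28170) = 30911/((√2*√(-7/4))) - 32/2817 = 30911/((√2*(I*√7/2))) - 32/2817 = 30911/((I*√14/2)) - 32/2817 = 30911*(-I*√14/7) - 32/2817 = -30911*I*√14/7 - 32/2817 = -32/2817 - 30911*I*√14/7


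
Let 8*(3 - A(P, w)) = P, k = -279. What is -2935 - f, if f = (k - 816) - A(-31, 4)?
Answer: -14665/8 ≈ -1833.1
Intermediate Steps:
A(P, w) = 3 - P/8
f = -8815/8 (f = (-279 - 816) - (3 - ⅛*(-31)) = -1095 - (3 + 31/8) = -1095 - 1*55/8 = -1095 - 55/8 = -8815/8 ≈ -1101.9)
-2935 - f = -2935 - 1*(-8815/8) = -2935 + 8815/8 = -14665/8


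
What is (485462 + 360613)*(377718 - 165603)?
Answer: 179465198625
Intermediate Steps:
(485462 + 360613)*(377718 - 165603) = 846075*212115 = 179465198625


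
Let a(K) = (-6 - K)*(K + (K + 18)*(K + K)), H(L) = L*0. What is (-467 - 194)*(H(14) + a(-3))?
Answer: -184419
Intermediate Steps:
H(L) = 0
a(K) = (-6 - K)*(K + 2*K*(18 + K)) (a(K) = (-6 - K)*(K + (18 + K)*(2*K)) = (-6 - K)*(K + 2*K*(18 + K)))
(-467 - 194)*(H(14) + a(-3)) = (-467 - 194)*(0 - 1*(-3)*(222 + 2*(-3)² + 49*(-3))) = -661*(0 - 1*(-3)*(222 + 2*9 - 147)) = -661*(0 - 1*(-3)*(222 + 18 - 147)) = -661*(0 - 1*(-3)*93) = -661*(0 + 279) = -661*279 = -184419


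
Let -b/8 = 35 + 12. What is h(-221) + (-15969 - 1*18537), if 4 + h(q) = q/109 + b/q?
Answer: -831319247/24089 ≈ -34510.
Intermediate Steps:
b = -376 (b = -8*(35 + 12) = -8*47 = -376)
h(q) = -4 - 376/q + q/109 (h(q) = -4 + (q/109 - 376/q) = -4 + (-376/q + q/109) = -4 - 376/q + q/109)
h(-221) + (-15969 - 1*18537) = (-4 - 376/(-221) + (1/109)*(-221)) + (-15969 - 1*18537) = (-4 - 376*(-1/221) - 221/109) + (-15969 - 18537) = (-4 + 376/221 - 221/109) - 34506 = -104213/24089 - 34506 = -831319247/24089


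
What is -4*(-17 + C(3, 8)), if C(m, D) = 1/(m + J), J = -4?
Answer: 72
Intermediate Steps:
C(m, D) = 1/(-4 + m) (C(m, D) = 1/(m - 4) = 1/(-4 + m))
-4*(-17 + C(3, 8)) = -4*(-17 + 1/(-4 + 3)) = -4*(-17 + 1/(-1)) = -4*(-17 - 1) = -4*(-18) = 72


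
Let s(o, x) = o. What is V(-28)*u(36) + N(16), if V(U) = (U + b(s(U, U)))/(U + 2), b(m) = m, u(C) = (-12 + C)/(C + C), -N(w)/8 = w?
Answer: -4964/39 ≈ -127.28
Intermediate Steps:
N(w) = -8*w
u(C) = (-12 + C)/(2*C) (u(C) = (-12 + C)/((2*C)) = (-12 + C)*(1/(2*C)) = (-12 + C)/(2*C))
V(U) = 2*U/(2 + U) (V(U) = (U + U)/(U + 2) = (2*U)/(2 + U) = 2*U/(2 + U))
V(-28)*u(36) + N(16) = (2*(-28)/(2 - 28))*((1/2)*(-12 + 36)/36) - 8*16 = (2*(-28)/(-26))*((1/2)*(1/36)*24) - 128 = (2*(-28)*(-1/26))*(1/3) - 128 = (28/13)*(1/3) - 128 = 28/39 - 128 = -4964/39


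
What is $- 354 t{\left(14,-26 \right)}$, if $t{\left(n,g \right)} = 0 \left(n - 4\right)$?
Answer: $0$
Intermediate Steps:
$t{\left(n,g \right)} = 0$ ($t{\left(n,g \right)} = 0 \left(-4 + n\right) = 0$)
$- 354 t{\left(14,-26 \right)} = \left(-354\right) 0 = 0$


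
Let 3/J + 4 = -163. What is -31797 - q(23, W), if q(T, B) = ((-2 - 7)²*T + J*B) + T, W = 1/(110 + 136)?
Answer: -461255001/13694 ≈ -33683.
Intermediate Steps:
J = -3/167 (J = 3/(-4 - 163) = 3/(-167) = 3*(-1/167) = -3/167 ≈ -0.017964)
W = 1/246 ≈ 0.0040650
q(T, B) = 82*T - 3*B/167 (q(T, B) = ((-2 - 7)²*T - 3*B/167) + T = ((-9)²*T - 3*B/167) + T = (81*T - 3*B/167) + T = 82*T - 3*B/167)
-31797 - q(23, W) = -31797 - (82*23 - 3/167*1/246) = -31797 - (1886 - 1/13694) = -31797 - 1*25826883/13694 = -31797 - 25826883/13694 = -461255001/13694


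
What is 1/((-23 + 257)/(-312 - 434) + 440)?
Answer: 373/164003 ≈ 0.0022743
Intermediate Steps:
1/((-23 + 257)/(-312 - 434) + 440) = 1/(234/(-746) + 440) = 1/(234*(-1/746) + 440) = 1/(-117/373 + 440) = 1/(164003/373) = 373/164003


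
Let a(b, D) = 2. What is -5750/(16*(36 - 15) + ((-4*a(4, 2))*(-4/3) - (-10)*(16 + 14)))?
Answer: -1725/194 ≈ -8.8918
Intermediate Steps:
-5750/(16*(36 - 15) + ((-4*a(4, 2))*(-4/3) - (-10)*(16 + 14))) = -5750/(16*(36 - 15) + ((-4*2)*(-4/3) - (-10)*(16 + 14))) = -5750/(16*21 + (-(-32)/3 - (-10)*30)) = -5750/(336 + (-8*(-4/3) - 1*(-300))) = -5750/(336 + (32/3 + 300)) = -5750/(336 + 932/3) = -5750/1940/3 = -5750*3/1940 = -1725/194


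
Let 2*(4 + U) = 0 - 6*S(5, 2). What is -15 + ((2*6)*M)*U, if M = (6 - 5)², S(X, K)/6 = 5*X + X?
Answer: -6543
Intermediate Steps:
S(X, K) = 36*X (S(X, K) = 6*(5*X + X) = 6*(6*X) = 36*X)
M = 1 (M = 1² = 1)
U = -544 (U = -4 + (0 - 216*5)/2 = -4 + (0 - 6*180)/2 = -4 + (0 - 1080)/2 = -4 + (½)*(-1080) = -4 - 540 = -544)
-15 + ((2*6)*M)*U = -15 + ((2*6)*1)*(-544) = -15 + (12*1)*(-544) = -15 + 12*(-544) = -15 - 6528 = -6543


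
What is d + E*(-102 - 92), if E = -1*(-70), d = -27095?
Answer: -40675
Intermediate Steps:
E = 70
d + E*(-102 - 92) = -27095 + 70*(-102 - 92) = -27095 + 70*(-194) = -27095 - 13580 = -40675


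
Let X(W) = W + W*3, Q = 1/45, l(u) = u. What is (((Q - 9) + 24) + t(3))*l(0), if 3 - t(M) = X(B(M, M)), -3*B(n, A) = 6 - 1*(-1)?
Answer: 0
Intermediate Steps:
Q = 1/45 ≈ 0.022222
B(n, A) = -7/3 (B(n, A) = -(6 - 1*(-1))/3 = -(6 + 1)/3 = -⅓*7 = -7/3)
X(W) = 4*W (X(W) = W + 3*W = 4*W)
t(M) = 37/3 (t(M) = 3 - 4*(-7)/3 = 3 - 1*(-28/3) = 3 + 28/3 = 37/3)
(((Q - 9) + 24) + t(3))*l(0) = (((1/45 - 9) + 24) + 37/3)*0 = ((-404/45 + 24) + 37/3)*0 = (676/45 + 37/3)*0 = (1231/45)*0 = 0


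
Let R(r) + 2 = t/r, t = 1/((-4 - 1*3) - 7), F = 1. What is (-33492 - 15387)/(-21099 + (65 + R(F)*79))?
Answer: 684306/296767 ≈ 2.3059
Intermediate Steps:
t = -1/14 (t = 1/((-4 - 3) - 7) = 1/(-7 - 7) = 1/(-14) = -1/14 ≈ -0.071429)
R(r) = -2 - 1/(14*r)
(-33492 - 15387)/(-21099 + (65 + R(F)*79)) = (-33492 - 15387)/(-21099 + (65 + (-2 - 1/14/1)*79)) = -48879/(-21099 + (65 + (-2 - 1/14*1)*79)) = -48879/(-21099 + (65 + (-2 - 1/14)*79)) = -48879/(-21099 + (65 - 29/14*79)) = -48879/(-21099 + (65 - 2291/14)) = -48879/(-21099 - 1381/14) = -48879/(-296767/14) = -48879*(-14/296767) = 684306/296767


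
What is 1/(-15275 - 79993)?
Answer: -1/95268 ≈ -1.0497e-5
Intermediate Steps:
1/(-15275 - 79993) = 1/(-95268) = -1/95268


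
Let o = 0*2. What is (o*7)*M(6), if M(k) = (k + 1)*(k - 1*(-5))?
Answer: 0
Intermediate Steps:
o = 0
M(k) = (1 + k)*(5 + k) (M(k) = (1 + k)*(k + 5) = (1 + k)*(5 + k))
(o*7)*M(6) = (0*7)*(5 + 6² + 6*6) = 0*(5 + 36 + 36) = 0*77 = 0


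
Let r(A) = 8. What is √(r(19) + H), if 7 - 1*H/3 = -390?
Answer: √1199 ≈ 34.627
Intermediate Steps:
H = 1191 (H = 21 - 3*(-390) = 21 + 1170 = 1191)
√(r(19) + H) = √(8 + 1191) = √1199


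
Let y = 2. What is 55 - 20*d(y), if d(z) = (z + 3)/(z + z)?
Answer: 30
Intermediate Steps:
d(z) = (3 + z)/(2*z) (d(z) = (3 + z)/((2*z)) = (3 + z)*(1/(2*z)) = (3 + z)/(2*z))
55 - 20*d(y) = 55 - 10*(3 + 2)/2 = 55 - 10*5/2 = 55 - 20*5/4 = 55 - 25 = 30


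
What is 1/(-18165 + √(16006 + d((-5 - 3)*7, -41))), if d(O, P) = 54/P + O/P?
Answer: -744765/13527999977 - 2*√6726542/13527999977 ≈ -5.5437e-5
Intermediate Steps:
1/(-18165 + √(16006 + d((-5 - 3)*7, -41))) = 1/(-18165 + √(16006 + (54 + (-5 - 3)*7)/(-41))) = 1/(-18165 + √(16006 - (54 - 8*7)/41)) = 1/(-18165 + √(16006 - (54 - 56)/41)) = 1/(-18165 + √(16006 - 1/41*(-2))) = 1/(-18165 + √(16006 + 2/41)) = 1/(-18165 + √(656248/41)) = 1/(-18165 + 2*√6726542/41)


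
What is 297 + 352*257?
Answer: 90761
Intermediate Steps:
297 + 352*257 = 297 + 90464 = 90761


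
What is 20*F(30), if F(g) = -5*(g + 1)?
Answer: -3100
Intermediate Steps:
F(g) = -5 - 5*g (F(g) = -5*(1 + g) = -5 - 5*g)
20*F(30) = 20*(-5 - 5*30) = 20*(-5 - 150) = 20*(-155) = -3100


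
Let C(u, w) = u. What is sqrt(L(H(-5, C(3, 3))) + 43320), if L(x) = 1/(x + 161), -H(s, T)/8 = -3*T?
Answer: sqrt(2351799713)/233 ≈ 208.13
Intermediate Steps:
H(s, T) = 24*T (H(s, T) = -(-24)*T = 24*T)
L(x) = 1/(161 + x)
sqrt(L(H(-5, C(3, 3))) + 43320) = sqrt(1/(161 + 24*3) + 43320) = sqrt(1/(161 + 72) + 43320) = sqrt(1/233 + 43320) = sqrt(10093561/233) = sqrt(2351799713)/233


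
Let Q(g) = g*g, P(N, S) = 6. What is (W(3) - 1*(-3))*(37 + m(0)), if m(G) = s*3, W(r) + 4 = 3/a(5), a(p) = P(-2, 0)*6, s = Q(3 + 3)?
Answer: -1595/12 ≈ -132.92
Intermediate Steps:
Q(g) = g²
s = 36 (s = (3 + 3)² = 6² = 36)
a(p) = 36 (a(p) = 6*6 = 36)
W(r) = -47/12 (W(r) = -4 + 3/36 = -4 + 3*(1/36) = -4 + 1/12 = -47/12)
m(G) = 108 (m(G) = 36*3 = 108)
(W(3) - 1*(-3))*(37 + m(0)) = (-47/12 - 1*(-3))*(37 + 108) = (-47/12 + 3)*145 = -11/12*145 = -1595/12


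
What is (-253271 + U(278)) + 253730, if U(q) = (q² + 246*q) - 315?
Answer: 145816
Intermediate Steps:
U(q) = -315 + q² + 246*q
(-253271 + U(278)) + 253730 = (-253271 + (-315 + 278² + 246*278)) + 253730 = (-253271 + (-315 + 77284 + 68388)) + 253730 = (-253271 + 145357) + 253730 = -107914 + 253730 = 145816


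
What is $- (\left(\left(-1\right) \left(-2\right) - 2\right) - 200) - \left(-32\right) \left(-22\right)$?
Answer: $-504$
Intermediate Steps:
$- (\left(\left(-1\right) \left(-2\right) - 2\right) - 200) - \left(-32\right) \left(-22\right) = - (\left(2 - 2\right) - 200) - 704 = - (0 - 200) - 704 = \left(-1\right) \left(-200\right) - 704 = 200 - 704 = -504$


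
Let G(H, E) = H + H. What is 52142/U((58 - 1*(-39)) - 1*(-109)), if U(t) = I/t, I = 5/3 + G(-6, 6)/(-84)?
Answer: 112783146/19 ≈ 5.9360e+6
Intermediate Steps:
G(H, E) = 2*H
I = 38/21 (I = 5/3 + (2*(-6))/(-84) = 5*(⅓) - 12*(-1/84) = 5/3 + ⅐ = 38/21 ≈ 1.8095)
U(t) = 38/(21*t)
52142/U((58 - 1*(-39)) - 1*(-109)) = 52142/((38/(21*((58 - 1*(-39)) - 1*(-109))))) = 52142/((38/(21*((58 + 39) + 109)))) = 52142/((38/(21*(97 + 109)))) = 52142/(((38/21)/206)) = 52142/(((38/21)*(1/206))) = 52142/(19/2163) = 52142*(2163/19) = 112783146/19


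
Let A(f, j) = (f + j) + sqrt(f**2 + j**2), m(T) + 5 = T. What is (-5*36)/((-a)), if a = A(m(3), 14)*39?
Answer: -90/91 + 75*sqrt(2)/91 ≈ 0.17655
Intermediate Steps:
m(T) = -5 + T
A(f, j) = f + j + sqrt(f**2 + j**2)
a = 468 + 390*sqrt(2) (a = ((-5 + 3) + 14 + sqrt((-5 + 3)**2 + 14**2))*39 = (-2 + 14 + sqrt((-2)**2 + 196))*39 = (-2 + 14 + sqrt(4 + 196))*39 = (-2 + 14 + sqrt(200))*39 = (-2 + 14 + 10*sqrt(2))*39 = (12 + 10*sqrt(2))*39 = 468 + 390*sqrt(2) ≈ 1019.5)
(-5*36)/((-a)) = (-5*36)/((-(468 + 390*sqrt(2)))) = -180/(-468 - 390*sqrt(2))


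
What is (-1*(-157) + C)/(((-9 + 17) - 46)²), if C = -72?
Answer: 85/1444 ≈ 0.058864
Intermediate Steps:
(-1*(-157) + C)/(((-9 + 17) - 46)²) = (-1*(-157) - 72)/(((-9 + 17) - 46)²) = (157 - 72)/((8 - 46)²) = 85/((-38)²) = 85/1444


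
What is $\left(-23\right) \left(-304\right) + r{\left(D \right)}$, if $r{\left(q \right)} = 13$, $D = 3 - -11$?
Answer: $7005$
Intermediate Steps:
$D = 14$ ($D = 3 + 11 = 14$)
$\left(-23\right) \left(-304\right) + r{\left(D \right)} = \left(-23\right) \left(-304\right) + 13 = 6992 + 13 = 7005$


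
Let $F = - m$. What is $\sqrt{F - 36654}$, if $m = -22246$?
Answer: $2 i \sqrt{3602} \approx 120.03 i$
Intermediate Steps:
$F = 22246$ ($F = \left(-1\right) \left(-22246\right) = 22246$)
$\sqrt{F - 36654} = \sqrt{22246 - 36654} = \sqrt{-14408} = 2 i \sqrt{3602}$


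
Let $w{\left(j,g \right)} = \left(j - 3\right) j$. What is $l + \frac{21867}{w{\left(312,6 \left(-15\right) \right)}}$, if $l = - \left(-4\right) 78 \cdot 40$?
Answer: $\frac{401064569}{32136} \approx 12480.0$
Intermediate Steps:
$w{\left(j,g \right)} = j \left(-3 + j\right)$ ($w{\left(j,g \right)} = \left(-3 + j\right) j = j \left(-3 + j\right)$)
$l = 12480$ ($l = - \left(-312\right) 40 = \left(-1\right) \left(-12480\right) = 12480$)
$l + \frac{21867}{w{\left(312,6 \left(-15\right) \right)}} = 12480 + \frac{21867}{312 \left(-3 + 312\right)} = 12480 + \frac{21867}{312 \cdot 309} = 12480 + \frac{21867}{96408} = 12480 + 21867 \cdot \frac{1}{96408} = 12480 + \frac{7289}{32136} = \frac{401064569}{32136}$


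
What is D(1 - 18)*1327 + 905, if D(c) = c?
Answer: -21654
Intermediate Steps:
D(1 - 18)*1327 + 905 = (1 - 18)*1327 + 905 = -17*1327 + 905 = -22559 + 905 = -21654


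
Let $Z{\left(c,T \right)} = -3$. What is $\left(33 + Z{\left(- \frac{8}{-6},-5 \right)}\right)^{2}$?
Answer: $900$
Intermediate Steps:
$\left(33 + Z{\left(- \frac{8}{-6},-5 \right)}\right)^{2} = \left(33 - 3\right)^{2} = 30^{2} = 900$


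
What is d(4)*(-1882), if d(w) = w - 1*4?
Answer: 0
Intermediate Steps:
d(w) = -4 + w (d(w) = w - 4 = -4 + w)
d(4)*(-1882) = (-4 + 4)*(-1882) = 0*(-1882) = 0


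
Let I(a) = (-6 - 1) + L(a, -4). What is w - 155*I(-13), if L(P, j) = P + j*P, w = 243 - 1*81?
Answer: -4798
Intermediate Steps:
w = 162 (w = 243 - 81 = 162)
L(P, j) = P + P*j
I(a) = -7 - 3*a (I(a) = (-6 - 1) + a*(1 - 4) = -7 + a*(-3) = -7 - 3*a)
w - 155*I(-13) = 162 - 155*(-7 - 3*(-13)) = 162 - 155*(-7 + 39) = 162 - 155*32 = 162 - 4960 = -4798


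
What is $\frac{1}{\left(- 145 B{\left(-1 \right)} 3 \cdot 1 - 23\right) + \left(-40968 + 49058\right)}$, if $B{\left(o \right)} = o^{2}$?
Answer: $\frac{1}{7632} \approx 0.00013103$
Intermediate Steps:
$\frac{1}{\left(- 145 B{\left(-1 \right)} 3 \cdot 1 - 23\right) + \left(-40968 + 49058\right)} = \frac{1}{\left(- 145 \left(-1\right)^{2} \cdot 3 \cdot 1 - 23\right) + \left(-40968 + 49058\right)} = \frac{1}{\left(- 145 \cdot 1 \cdot 3 \cdot 1 - 23\right) + 8090} = \frac{1}{\left(- 145 \cdot 3 \cdot 1 - 23\right) + 8090} = \frac{1}{\left(\left(-145\right) 3 - 23\right) + 8090} = \frac{1}{\left(-435 - 23\right) + 8090} = \frac{1}{-458 + 8090} = \frac{1}{7632}$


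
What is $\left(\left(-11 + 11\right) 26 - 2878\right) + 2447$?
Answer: $-431$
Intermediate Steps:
$\left(\left(-11 + 11\right) 26 - 2878\right) + 2447 = \left(0 \cdot 26 - 2878\right) + 2447 = \left(0 - 2878\right) + 2447 = -2878 + 2447 = -431$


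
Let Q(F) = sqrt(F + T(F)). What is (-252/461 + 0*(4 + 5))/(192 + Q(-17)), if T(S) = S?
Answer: -24192/8504989 + 126*I*sqrt(34)/8504989 ≈ -0.0028444 + 8.6385e-5*I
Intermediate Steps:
Q(F) = sqrt(2)*sqrt(F) (Q(F) = sqrt(F + F) = sqrt(2*F) = sqrt(2)*sqrt(F))
(-252/461 + 0*(4 + 5))/(192 + Q(-17)) = (-252/461 + 0*(4 + 5))/(192 + sqrt(2)*sqrt(-17)) = (-252*1/461 + 0*9)/(192 + sqrt(2)*(I*sqrt(17))) = (-252/461 + 0)/(192 + I*sqrt(34)) = -252/(461*(192 + I*sqrt(34)))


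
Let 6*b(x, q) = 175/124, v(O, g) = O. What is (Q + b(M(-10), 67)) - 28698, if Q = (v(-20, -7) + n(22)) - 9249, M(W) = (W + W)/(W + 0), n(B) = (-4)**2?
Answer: -28235369/744 ≈ -37951.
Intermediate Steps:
n(B) = 16
M(W) = 2 (M(W) = (2*W)/W = 2)
Q = -9253 (Q = (-20 + 16) - 9249 = -4 - 9249 = -9253)
b(x, q) = 175/744 (b(x, q) = (175/124)/6 = (175*(1/124))/6 = (1/6)*(175/124) = 175/744)
(Q + b(M(-10), 67)) - 28698 = (-9253 + 175/744) - 28698 = -6884057/744 - 28698 = -28235369/744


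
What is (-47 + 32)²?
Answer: 225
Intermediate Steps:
(-47 + 32)² = (-15)² = 225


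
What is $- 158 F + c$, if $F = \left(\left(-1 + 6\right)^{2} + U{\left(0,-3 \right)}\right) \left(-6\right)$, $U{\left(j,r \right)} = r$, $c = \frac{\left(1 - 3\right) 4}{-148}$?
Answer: $\frac{771674}{37} \approx 20856.0$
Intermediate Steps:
$c = \frac{2}{37}$ ($c = \left(-2\right) 4 \left(- \frac{1}{148}\right) = \left(-8\right) \left(- \frac{1}{148}\right) = \frac{2}{37} \approx 0.054054$)
$F = -132$ ($F = \left(\left(-1 + 6\right)^{2} - 3\right) \left(-6\right) = \left(5^{2} - 3\right) \left(-6\right) = \left(25 - 3\right) \left(-6\right) = 22 \left(-6\right) = -132$)
$- 158 F + c = \left(-158\right) \left(-132\right) + \frac{2}{37} = 20856 + \frac{2}{37} = \frac{771674}{37}$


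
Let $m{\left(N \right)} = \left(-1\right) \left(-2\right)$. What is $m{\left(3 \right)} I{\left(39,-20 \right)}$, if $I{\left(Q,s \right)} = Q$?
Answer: $78$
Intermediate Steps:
$m{\left(N \right)} = 2$
$m{\left(3 \right)} I{\left(39,-20 \right)} = 2 \cdot 39 = 78$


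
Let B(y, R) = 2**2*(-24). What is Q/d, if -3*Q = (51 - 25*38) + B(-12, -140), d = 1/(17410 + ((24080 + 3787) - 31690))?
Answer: 4506355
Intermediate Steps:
d = 1/13587 (d = 1/(17410 + (27867 - 31690)) = 1/(17410 - 3823) = 1/13587 ≈ 7.3600e-5)
B(y, R) = -96 (B(y, R) = 4*(-24) = -96)
Q = 995/3 (Q = -((51 - 25*38) - 96)/3 = -((51 - 950) - 96)/3 = -(-899 - 96)/3 = -1/3*(-995) = 995/3 ≈ 331.67)
Q/d = 995/(3*(1/13587)) = (995/3)*13587 = 4506355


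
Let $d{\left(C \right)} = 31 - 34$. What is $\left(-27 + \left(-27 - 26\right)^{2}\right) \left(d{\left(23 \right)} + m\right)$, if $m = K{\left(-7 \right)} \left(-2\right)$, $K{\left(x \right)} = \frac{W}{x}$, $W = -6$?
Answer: $- \frac{91806}{7} \approx -13115.0$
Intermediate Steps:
$d{\left(C \right)} = -3$ ($d{\left(C \right)} = 31 - 34 = -3$)
$K{\left(x \right)} = - \frac{6}{x}$
$m = - \frac{12}{7}$ ($m = - \frac{6}{-7} \left(-2\right) = \left(-6\right) \left(- \frac{1}{7}\right) \left(-2\right) = \frac{6}{7} \left(-2\right) = - \frac{12}{7} \approx -1.7143$)
$\left(-27 + \left(-27 - 26\right)^{2}\right) \left(d{\left(23 \right)} + m\right) = \left(-27 + \left(-27 - 26\right)^{2}\right) \left(-3 - \frac{12}{7}\right) = \left(-27 + \left(-53\right)^{2}\right) \left(- \frac{33}{7}\right) = \left(-27 + 2809\right) \left(- \frac{33}{7}\right) = 2782 \left(- \frac{33}{7}\right) = - \frac{91806}{7}$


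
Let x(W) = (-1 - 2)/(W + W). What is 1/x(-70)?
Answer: 140/3 ≈ 46.667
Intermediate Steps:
x(W) = -3/(2*W) (x(W) = -3*1/(2*W) = -3/(2*W))
1/x(-70) = 1/(-3/2/(-70)) = 1/(-3/2*(-1/70)) = 1/(3/140) = 140/3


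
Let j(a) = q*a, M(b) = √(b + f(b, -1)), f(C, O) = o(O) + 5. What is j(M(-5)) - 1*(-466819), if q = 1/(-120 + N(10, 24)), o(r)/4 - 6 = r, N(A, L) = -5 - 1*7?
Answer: 466819 - √5/66 ≈ 4.6682e+5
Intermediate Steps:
N(A, L) = -12 (N(A, L) = -5 - 7 = -12)
o(r) = 24 + 4*r
f(C, O) = 29 + 4*O (f(C, O) = (24 + 4*O) + 5 = 29 + 4*O)
q = -1/132 (q = 1/(-120 - 12) = 1/(-132) = -1/132 ≈ -0.0075758)
M(b) = √(25 + b) (M(b) = √(b + (29 + 4*(-1))) = √(b + (29 - 4)) = √(b + 25) = √(25 + b))
j(a) = -a/132
j(M(-5)) - 1*(-466819) = -√(25 - 5)/132 - 1*(-466819) = -√5/66 + 466819 = 466819 - √5/66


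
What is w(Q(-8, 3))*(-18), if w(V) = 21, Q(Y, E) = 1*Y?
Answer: -378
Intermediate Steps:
Q(Y, E) = Y
w(Q(-8, 3))*(-18) = 21*(-18) = -378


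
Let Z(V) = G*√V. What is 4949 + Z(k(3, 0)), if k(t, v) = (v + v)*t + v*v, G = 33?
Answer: 4949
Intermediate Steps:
k(t, v) = v² + 2*t*v (k(t, v) = (2*v)*t + v² = 2*t*v + v² = v² + 2*t*v)
Z(V) = 33*√V
4949 + Z(k(3, 0)) = 4949 + 33*√(0*(0 + 2*3)) = 4949 + 33*√(0*(0 + 6)) = 4949 + 33*√(0*6) = 4949 + 33*√0 = 4949 + 33*0 = 4949 + 0 = 4949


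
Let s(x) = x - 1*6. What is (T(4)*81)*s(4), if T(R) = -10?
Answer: 1620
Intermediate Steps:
s(x) = -6 + x (s(x) = x - 6 = -6 + x)
(T(4)*81)*s(4) = (-10*81)*(-6 + 4) = -810*(-2) = 1620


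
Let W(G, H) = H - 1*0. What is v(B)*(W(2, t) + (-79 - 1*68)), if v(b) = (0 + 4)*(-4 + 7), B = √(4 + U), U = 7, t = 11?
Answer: -1632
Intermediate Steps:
W(G, H) = H (W(G, H) = H + 0 = H)
B = √11 (B = √(4 + 7) = √11 ≈ 3.3166)
v(b) = 12 (v(b) = 4*3 = 12)
v(B)*(W(2, t) + (-79 - 1*68)) = 12*(11 + (-79 - 1*68)) = 12*(11 + (-79 - 68)) = 12*(11 - 147) = 12*(-136) = -1632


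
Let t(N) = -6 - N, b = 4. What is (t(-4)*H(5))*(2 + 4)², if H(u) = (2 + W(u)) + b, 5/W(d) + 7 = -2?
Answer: -392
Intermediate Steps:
W(d) = -5/9 (W(d) = 5/(-7 - 2) = 5/(-9) = 5*(-⅑) = -5/9)
H(u) = 49/9 (H(u) = (2 - 5/9) + 4 = 13/9 + 4 = 49/9)
(t(-4)*H(5))*(2 + 4)² = ((-6 - 1*(-4))*(49/9))*(2 + 4)² = ((-6 + 4)*(49/9))*6² = -2*49/9*36 = -98/9*36 = -392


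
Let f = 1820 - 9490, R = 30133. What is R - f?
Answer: 37803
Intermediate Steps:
f = -7670
R - f = 30133 - 1*(-7670) = 30133 + 7670 = 37803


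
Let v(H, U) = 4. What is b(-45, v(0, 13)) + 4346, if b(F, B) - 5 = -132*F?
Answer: 10291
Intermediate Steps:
b(F, B) = 5 - 132*F
b(-45, v(0, 13)) + 4346 = (5 - 132*(-45)) + 4346 = (5 + 5940) + 4346 = 5945 + 4346 = 10291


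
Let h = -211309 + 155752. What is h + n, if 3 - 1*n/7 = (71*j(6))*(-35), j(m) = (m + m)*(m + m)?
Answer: 2449344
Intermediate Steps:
h = -55557
j(m) = 4*m**2 (j(m) = (2*m)*(2*m) = 4*m**2)
n = 2504901 (n = 21 - 7*71*(4*6**2)*(-35) = 21 - 7*71*(4*36)*(-35) = 21 - 7*71*144*(-35) = 21 - 71568*(-35) = 21 - 7*(-357840) = 21 + 2504880 = 2504901)
h + n = -55557 + 2504901 = 2449344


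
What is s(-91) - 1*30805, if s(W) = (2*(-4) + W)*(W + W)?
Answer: -12787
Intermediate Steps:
s(W) = 2*W*(-8 + W) (s(W) = (-8 + W)*(2*W) = 2*W*(-8 + W))
s(-91) - 1*30805 = 2*(-91)*(-8 - 91) - 1*30805 = 2*(-91)*(-99) - 30805 = 18018 - 30805 = -12787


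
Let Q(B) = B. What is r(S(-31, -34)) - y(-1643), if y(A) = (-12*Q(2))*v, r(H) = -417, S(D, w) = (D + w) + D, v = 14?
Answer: -81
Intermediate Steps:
S(D, w) = w + 2*D
y(A) = -336 (y(A) = -12*2*14 = -24*14 = -336)
r(S(-31, -34)) - y(-1643) = -417 - 1*(-336) = -417 + 336 = -81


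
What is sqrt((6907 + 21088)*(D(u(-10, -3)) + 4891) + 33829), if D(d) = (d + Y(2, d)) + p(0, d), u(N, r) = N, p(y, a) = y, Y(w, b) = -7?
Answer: sqrt(136481459) ≈ 11683.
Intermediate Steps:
D(d) = -7 + d (D(d) = (d - 7) + 0 = (-7 + d) + 0 = -7 + d)
sqrt((6907 + 21088)*(D(u(-10, -3)) + 4891) + 33829) = sqrt((6907 + 21088)*((-7 - 10) + 4891) + 33829) = sqrt(27995*(-17 + 4891) + 33829) = sqrt(27995*4874 + 33829) = sqrt(136447630 + 33829) = sqrt(136481459)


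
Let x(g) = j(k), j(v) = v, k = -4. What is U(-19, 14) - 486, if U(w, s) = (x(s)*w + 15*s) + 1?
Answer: -199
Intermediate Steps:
x(g) = -4
U(w, s) = 1 - 4*w + 15*s (U(w, s) = (-4*w + 15*s) + 1 = 1 - 4*w + 15*s)
U(-19, 14) - 486 = (1 - 4*(-19) + 15*14) - 486 = (1 + 76 + 210) - 486 = 287 - 486 = -199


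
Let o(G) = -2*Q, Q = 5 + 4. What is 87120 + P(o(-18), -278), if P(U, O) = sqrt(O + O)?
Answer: 87120 + 2*I*sqrt(139) ≈ 87120.0 + 23.58*I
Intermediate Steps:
Q = 9
o(G) = -18 (o(G) = -2*9 = -18)
P(U, O) = sqrt(2)*sqrt(O) (P(U, O) = sqrt(2*O) = sqrt(2)*sqrt(O))
87120 + P(o(-18), -278) = 87120 + sqrt(2)*sqrt(-278) = 87120 + sqrt(2)*(I*sqrt(278)) = 87120 + 2*I*sqrt(139)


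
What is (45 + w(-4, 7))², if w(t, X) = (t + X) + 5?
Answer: 2809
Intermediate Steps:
w(t, X) = 5 + X + t (w(t, X) = (X + t) + 5 = 5 + X + t)
(45 + w(-4, 7))² = (45 + (5 + 7 - 4))² = (45 + 8)² = 53² = 2809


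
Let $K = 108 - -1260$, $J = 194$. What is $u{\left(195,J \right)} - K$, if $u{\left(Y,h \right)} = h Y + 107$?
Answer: $36569$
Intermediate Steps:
$u{\left(Y,h \right)} = 107 + Y h$ ($u{\left(Y,h \right)} = Y h + 107 = 107 + Y h$)
$K = 1368$ ($K = 108 + 1260 = 1368$)
$u{\left(195,J \right)} - K = \left(107 + 195 \cdot 194\right) - 1368 = \left(107 + 37830\right) - 1368 = 37937 - 1368 = 36569$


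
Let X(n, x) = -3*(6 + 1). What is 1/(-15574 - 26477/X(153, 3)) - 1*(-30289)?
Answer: 9104176732/300577 ≈ 30289.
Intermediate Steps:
X(n, x) = -21 (X(n, x) = -3*7 = -21)
1/(-15574 - 26477/X(153, 3)) - 1*(-30289) = 1/(-15574 - 26477/(-21)) - 1*(-30289) = 1/(-15574 - 26477*(-1/21)) + 30289 = 1/(-15574 + 26477/21) + 30289 = 1/(-300577/21) + 30289 = -21/300577 + 30289 = 9104176732/300577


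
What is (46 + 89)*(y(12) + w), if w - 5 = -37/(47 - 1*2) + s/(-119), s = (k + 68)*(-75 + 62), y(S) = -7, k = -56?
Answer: -24279/119 ≈ -204.03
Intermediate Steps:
s = -156 (s = (-56 + 68)*(-75 + 62) = 12*(-13) = -156)
w = 29392/5355 (w = 5 + (-37/(47 - 1*2) - 156/(-119)) = 5 + (-37/(47 - 2) - 156*(-1/119)) = 5 + (-37/45 + 156/119) = 5 + 2617/5355 = 29392/5355 ≈ 5.4887)
(46 + 89)*(y(12) + w) = (46 + 89)*(-7 + 29392/5355) = 135*(-8093/5355) = -24279/119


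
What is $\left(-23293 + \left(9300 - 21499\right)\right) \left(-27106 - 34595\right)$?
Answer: $2189891892$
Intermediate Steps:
$\left(-23293 + \left(9300 - 21499\right)\right) \left(-27106 - 34595\right) = \left(-23293 - 12199\right) \left(-61701\right) = \left(-35492\right) \left(-61701\right) = 2189891892$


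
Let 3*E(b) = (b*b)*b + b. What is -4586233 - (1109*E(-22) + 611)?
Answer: -1927502/3 ≈ -6.4250e+5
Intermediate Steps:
E(b) = b/3 + b³/3 (E(b) = ((b*b)*b + b)/3 = (b²*b + b)/3 = (b³ + b)/3 = (b + b³)/3 = b/3 + b³/3)
-4586233 - (1109*E(-22) + 611) = -4586233 - (1109*((⅓)*(-22)*(1 + (-22)²)) + 611) = -4586233 - (1109*((⅓)*(-22)*(1 + 484)) + 611) = -4586233 - (1109*((⅓)*(-22)*485) + 611) = -4586233 - (1109*(-10670/3) + 611) = -4586233 - (-11833030/3 + 611) = -4586233 - 1*(-11831197/3) = -4586233 + 11831197/3 = -1927502/3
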